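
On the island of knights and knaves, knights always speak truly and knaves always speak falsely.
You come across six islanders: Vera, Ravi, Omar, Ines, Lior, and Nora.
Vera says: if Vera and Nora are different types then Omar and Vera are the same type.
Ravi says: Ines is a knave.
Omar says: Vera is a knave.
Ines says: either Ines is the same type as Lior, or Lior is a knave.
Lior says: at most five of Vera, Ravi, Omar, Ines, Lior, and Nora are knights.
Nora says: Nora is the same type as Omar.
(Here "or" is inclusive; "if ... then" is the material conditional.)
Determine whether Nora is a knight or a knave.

Consistent assignments: {Vera=knave, Ravi=knight, Omar=knight, Ines=knave, Lior=knight, Nora=knight}; {Vera=knave, Ravi=knave, Omar=knight, Ines=knight, Lior=knight, Nora=knight}
In every consistent assignment, Nora is a knight.

Nora is a knight.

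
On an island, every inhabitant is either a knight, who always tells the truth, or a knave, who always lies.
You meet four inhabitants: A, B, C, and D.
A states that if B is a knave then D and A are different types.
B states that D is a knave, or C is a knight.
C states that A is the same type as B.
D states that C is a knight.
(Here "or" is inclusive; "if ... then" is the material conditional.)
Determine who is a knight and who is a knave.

A is a knight, B is a knight, C is a knight, and D is a knight.

A (knight): "if B is a knave then D and A are different types" — true. ✓
B (knight): "D is a knave, or C is a knight" — true. ✓
C is a knight, and the claim "A is the same type as B" is indeed true.
Since D is a knight, "C is a knight" needs to be true, which holds.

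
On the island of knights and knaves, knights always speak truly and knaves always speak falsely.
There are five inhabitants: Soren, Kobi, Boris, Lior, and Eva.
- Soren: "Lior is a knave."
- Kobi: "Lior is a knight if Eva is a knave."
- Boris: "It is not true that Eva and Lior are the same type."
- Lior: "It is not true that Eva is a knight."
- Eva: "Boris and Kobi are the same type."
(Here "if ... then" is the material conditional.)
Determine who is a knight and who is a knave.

Soren is a knight, so "Lior is a knave" must be true — and it is.
Kobi (knight): "Lior is a knight if Eva is a knave" — true. ✓
As a knight, Boris's statement "it is not true that Eva and Lior are the same type" should be true; it is.
Lior (knave): "it is not true that Eva is a knight" — false. ✓
Eva is a knight; "Boris and Kobi are the same type" is true, as required.

Soren is a knight, Kobi is a knight, Boris is a knight, Lior is a knave, and Eva is a knight.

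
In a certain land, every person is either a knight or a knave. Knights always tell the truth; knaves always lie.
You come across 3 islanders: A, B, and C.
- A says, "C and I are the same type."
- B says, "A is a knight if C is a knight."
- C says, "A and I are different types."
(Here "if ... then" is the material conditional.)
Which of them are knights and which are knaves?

Knights: C. Knaves: A and B.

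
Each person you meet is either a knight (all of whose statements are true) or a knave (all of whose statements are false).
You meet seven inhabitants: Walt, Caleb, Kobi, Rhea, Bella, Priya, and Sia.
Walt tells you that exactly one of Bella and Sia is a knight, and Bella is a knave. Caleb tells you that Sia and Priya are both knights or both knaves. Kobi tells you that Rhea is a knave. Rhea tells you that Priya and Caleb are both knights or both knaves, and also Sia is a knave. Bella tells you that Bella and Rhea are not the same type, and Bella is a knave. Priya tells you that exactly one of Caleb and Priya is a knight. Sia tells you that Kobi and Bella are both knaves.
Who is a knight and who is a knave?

Walt is a knave, Caleb is a knave, Kobi is a knight, Rhea is a knave, Bella is a knave, Priya is a knight, and Sia is a knave.

Walt is a knave; "exactly one of Bella and Sia is a knight, and Bella is a knave" is false, as required.
Since Caleb is a knave, "Sia and Priya are both knights or both knaves" needs to be false, which holds.
Kobi is a knight, so "Rhea is a knave" must be True — and it is.
Rhea is a knave, so "Priya and Caleb are both knights or both knaves, and also Sia is a knave" must be false — and it is.
Bella is a knave, so "Bella and Rhea are not the same type, and Bella is a knave" must be false — and it is.
Priya (knight): "exactly one of Caleb and Priya is a knight" — True. ✓
Sia is a knave; "Kobi and Bella are both knaves" is false, as required.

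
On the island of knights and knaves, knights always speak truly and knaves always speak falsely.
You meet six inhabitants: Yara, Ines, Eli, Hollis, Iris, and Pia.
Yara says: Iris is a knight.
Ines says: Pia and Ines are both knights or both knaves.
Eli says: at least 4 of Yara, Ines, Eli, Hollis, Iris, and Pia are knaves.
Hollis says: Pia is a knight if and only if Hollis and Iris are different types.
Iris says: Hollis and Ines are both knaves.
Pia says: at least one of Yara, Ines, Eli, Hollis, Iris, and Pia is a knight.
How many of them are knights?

3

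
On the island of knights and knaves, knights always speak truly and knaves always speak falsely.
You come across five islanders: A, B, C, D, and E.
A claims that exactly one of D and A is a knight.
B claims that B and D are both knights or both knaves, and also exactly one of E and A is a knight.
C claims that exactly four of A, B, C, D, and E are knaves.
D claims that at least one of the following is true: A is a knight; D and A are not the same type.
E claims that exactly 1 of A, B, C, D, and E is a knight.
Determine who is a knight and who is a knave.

Suppose A is a knight. Then A's statement "exactly one of D and A is a knight" would have to be true. Checking the 16 ways to assign the others, none is consistent with every speaker.
(For instance, with B=knave, C=knave, D=knave, E=knave, B's claim "B and D are both knights or both knaves, and also exactly one of E and A is a knight" comes out true where it would need to be false.)
So A must be a knave, making "exactly one of D and A is a knight" false. Taking A=knave, B=knave, C=knave, D=knave, E=knave, each remaining statement checks out:
  B (knave): "B and D are both knights or both knaves, and also exactly one of E and A is a knight" — false. ✓
  C (knave): "exactly four of A, B, C, D, and E are knaves" — false. ✓
  D (knave): "at least one of the following is true: A is a knight; D and A are not the same type" — false. ✓
  E (knave): "exactly 1 of A, B, C, D, and E is a knight" — false. ✓
This is the unique consistent assignment.

A is a knave, B is a knave, C is a knave, D is a knave, and E is a knave.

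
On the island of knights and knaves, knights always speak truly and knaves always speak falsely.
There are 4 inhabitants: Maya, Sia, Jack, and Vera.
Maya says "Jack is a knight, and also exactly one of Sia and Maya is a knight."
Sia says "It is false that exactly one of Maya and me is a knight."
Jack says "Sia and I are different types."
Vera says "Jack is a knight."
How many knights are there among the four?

3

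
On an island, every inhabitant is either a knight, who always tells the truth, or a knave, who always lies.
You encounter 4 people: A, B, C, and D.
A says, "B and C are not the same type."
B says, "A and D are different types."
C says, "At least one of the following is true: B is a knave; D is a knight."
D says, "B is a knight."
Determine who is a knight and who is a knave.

Knights: B, C, and D. Knaves: A.

Suppose A is a knight. Then A's statement "B and C are not the same type" would have to be true. Checking the 8 ways to assign the others, none is consistent with every speaker.
(For instance, with B=knight, C=knight, D=knight, A's claim "B and C are not the same type" comes out false where it would need to be true.)
So A must be a knave, making "B and C are not the same type" false. Taking A=knave, B=knight, C=knight, D=knight, each remaining statement checks out:
  B (knight): "A and D are different types" — true. ✓
  C (knight): "at least one of the following is true: B is a knave; D is a knight" — true. ✓
  D (knight): "B is a knight" — true. ✓
This is the unique consistent assignment.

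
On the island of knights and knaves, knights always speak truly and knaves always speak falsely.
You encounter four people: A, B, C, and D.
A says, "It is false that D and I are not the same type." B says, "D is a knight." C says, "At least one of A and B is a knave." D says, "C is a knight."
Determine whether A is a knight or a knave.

Consistent assignments: {A=knave, B=knight, C=knight, D=knight}
In every consistent assignment, A is a knave.

A is a knave.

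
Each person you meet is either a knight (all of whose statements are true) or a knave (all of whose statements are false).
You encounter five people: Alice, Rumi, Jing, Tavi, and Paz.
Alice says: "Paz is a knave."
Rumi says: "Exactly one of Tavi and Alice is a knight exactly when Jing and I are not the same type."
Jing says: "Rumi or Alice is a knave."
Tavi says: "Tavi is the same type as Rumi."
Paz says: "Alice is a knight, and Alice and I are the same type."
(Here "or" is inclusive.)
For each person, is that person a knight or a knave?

Suppose Alice is a knave. Then Alice's statement "Paz is a knave" would have to be false. Checking the 16 ways to assign the others, none is consistent with every speaker.
(For instance, with Rumi=knight, Jing=knave, Tavi=knave, Paz=knave, Alice's claim "Paz is a knave" comes out true where it would need to be false.)
So Alice must be a knight, making "Paz is a knave" true. Taking Alice=knight, Rumi=knight, Jing=knave, Tavi=knave, Paz=knave, each remaining statement checks out:
  Rumi (knight): "exactly one of Tavi and Alice is a knight exactly when Jing and I are not the same type" — true. ✓
  Jing (knave): "Rumi or Alice is a knave" — false. ✓
  Tavi (knave): "Tavi is the same type as Rumi" — false. ✓
  Paz (knave): "Alice is a knight, and Alice and I are the same type" — false. ✓
This is the unique consistent assignment.

Alice is a knight, Rumi is a knight, Jing is a knave, Tavi is a knave, and Paz is a knave.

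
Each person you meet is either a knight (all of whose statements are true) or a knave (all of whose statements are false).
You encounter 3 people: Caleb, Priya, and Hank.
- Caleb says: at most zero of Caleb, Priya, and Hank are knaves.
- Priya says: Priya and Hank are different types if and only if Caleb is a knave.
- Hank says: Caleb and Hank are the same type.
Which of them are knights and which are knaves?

Suppose Caleb is a knave. Then Caleb's statement "at most zero of Caleb, Priya, and Hank are knaves" would have to be false. Checking the 4 ways to assign the others, none is consistent with every speaker.
(For instance, with Priya=knight, Hank=knight, Priya's claim "Priya and Hank are different types if and only if Caleb is a knave" comes out false where it would need to be true.)
So Caleb must be a knight, making "at most zero of Caleb, Priya, and Hank are knaves" true. Taking Caleb=knight, Priya=knight, Hank=knight, each remaining statement checks out:
  Priya (knight): "Priya and Hank are different types if and only if Caleb is a knave" — true. ✓
  Hank (knight): "Caleb and Hank are the same type" — true. ✓
This is the unique consistent assignment.

Caleb is a knight, Priya is a knight, and Hank is a knight.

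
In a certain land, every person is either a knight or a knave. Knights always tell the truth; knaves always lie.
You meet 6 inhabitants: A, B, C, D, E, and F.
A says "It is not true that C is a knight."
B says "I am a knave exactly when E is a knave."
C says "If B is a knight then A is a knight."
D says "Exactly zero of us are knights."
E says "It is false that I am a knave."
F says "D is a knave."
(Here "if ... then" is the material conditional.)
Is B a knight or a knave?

Consistent assignments: {A=knave, B=knave, C=knight, D=knave, E=knight, F=knight}
In every consistent assignment, B is a knave.

B is a knave.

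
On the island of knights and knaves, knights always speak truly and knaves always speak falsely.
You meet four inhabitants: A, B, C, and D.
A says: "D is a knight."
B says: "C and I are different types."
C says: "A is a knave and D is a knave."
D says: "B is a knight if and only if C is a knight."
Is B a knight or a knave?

B is a knave.

Consistent assignments: {A=knight, B=knave, C=knave, D=knight}
In every consistent assignment, B is a knave.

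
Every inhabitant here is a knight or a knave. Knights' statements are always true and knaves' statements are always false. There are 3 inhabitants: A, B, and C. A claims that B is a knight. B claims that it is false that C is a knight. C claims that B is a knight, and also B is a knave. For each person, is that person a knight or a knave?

A is a knight, B is a knight, and C is a knave.

As a knight, A's statement "B is a knight" should be True; it is.
B is a knight, so "it is false that C is a knight" must be True — and it is.
C is a knave; "B is a knight, and also B is a knave" is false, as required.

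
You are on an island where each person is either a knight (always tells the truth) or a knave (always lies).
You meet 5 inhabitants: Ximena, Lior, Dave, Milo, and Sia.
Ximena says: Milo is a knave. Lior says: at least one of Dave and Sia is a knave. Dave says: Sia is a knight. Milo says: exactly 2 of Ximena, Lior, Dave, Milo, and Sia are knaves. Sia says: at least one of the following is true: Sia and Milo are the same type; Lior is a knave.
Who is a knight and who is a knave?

Knights: Dave, Milo, and Sia. Knaves: Ximena and Lior.

Ximena is a knave; "Milo is a knave" is False, as required.
Lior is a knave; "at least one of Dave and Sia is a knave" is False, as required.
Dave is a knight, and the claim "Sia is a knight" is indeed True.
Milo is a knight, and the claim "exactly 2 of Ximena, Lior, Dave, Milo, and Sia are knaves" is indeed True.
Since Sia is a knight, "at least one of the following is true: Sia and Milo are the same type; Lior is a knave" needs to be True, which holds.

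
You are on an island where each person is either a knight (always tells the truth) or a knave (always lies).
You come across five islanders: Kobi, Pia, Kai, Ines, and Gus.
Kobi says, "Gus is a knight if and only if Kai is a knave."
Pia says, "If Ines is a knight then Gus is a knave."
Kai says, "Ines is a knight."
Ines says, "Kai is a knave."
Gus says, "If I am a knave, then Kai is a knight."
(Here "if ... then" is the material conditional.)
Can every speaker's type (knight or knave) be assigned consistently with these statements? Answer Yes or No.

Checking all 32 assignments, each has at least one speaker whose statement's truth value contradicts their type.

No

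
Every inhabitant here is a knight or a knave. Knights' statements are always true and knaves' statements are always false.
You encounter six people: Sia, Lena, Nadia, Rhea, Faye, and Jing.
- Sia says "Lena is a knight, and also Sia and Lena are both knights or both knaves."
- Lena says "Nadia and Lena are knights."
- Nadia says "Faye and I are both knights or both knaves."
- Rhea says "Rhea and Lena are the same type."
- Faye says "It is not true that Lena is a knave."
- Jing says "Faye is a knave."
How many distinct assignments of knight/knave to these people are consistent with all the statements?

4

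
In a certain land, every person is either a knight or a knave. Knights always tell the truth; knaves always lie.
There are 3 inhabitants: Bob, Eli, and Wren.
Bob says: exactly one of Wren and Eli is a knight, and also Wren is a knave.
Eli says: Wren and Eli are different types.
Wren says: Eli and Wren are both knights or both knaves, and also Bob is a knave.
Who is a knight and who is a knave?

Knights: Bob and Eli. Knaves: Wren.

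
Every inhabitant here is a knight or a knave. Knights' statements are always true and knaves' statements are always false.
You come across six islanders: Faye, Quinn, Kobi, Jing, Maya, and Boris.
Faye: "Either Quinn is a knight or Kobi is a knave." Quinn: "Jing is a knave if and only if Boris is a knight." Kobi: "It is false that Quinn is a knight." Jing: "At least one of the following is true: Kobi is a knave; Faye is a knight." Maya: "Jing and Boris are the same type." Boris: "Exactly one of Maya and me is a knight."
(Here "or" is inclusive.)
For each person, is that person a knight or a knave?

Since Faye is a knight, "either Quinn is a knight or Kobi is a knave" needs to be true, which holds.
As a knight, Quinn's statement "Jing is a knave if and only if Boris is a knight" should be true; it is.
Kobi is a knave, so "it is false that Quinn is a knight" must be false — and it is.
Jing is a knight; "at least one of the following is true: Kobi is a knave; Faye is a knight" is true, as required.
Maya (knave): "Jing and Boris are the same type" — false. ✓
Since Boris is a knave, "exactly one of Maya and me is a knight" needs to be false, which holds.

Knights: Faye, Quinn, and Jing. Knaves: Kobi, Maya, and Boris.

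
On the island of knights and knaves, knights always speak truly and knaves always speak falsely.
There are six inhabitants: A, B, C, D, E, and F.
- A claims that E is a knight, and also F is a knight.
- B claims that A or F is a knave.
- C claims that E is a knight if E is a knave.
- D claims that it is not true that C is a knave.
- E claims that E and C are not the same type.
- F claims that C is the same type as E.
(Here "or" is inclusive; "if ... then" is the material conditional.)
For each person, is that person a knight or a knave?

A is a knave, B is a knight, C is a knave, D is a knave, E is a knave, and F is a knight.

A is a knave; "E is a knight, and also F is a knight" is false, as required.
B is a knight; "A or F is a knave" is true, as required.
As a knave, C's statement "E is a knight if E is a knave" should be false; it is.
As a knave, D's statement "it is not true that C is a knave" should be false; it is.
E is a knave, and the claim "E and C are not the same type" is indeed false.
F (knight): "C is the same type as E" — true. ✓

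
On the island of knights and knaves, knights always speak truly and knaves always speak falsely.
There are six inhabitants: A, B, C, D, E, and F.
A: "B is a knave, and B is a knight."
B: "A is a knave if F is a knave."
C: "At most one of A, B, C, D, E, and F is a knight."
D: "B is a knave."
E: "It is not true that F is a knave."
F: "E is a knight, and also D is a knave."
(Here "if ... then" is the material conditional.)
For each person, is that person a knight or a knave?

Knights: B, E, and F. Knaves: A, C, and D.

As a knave, A's statement "B is a knave, and B is a knight" should be false; it is.
B is a knight, so "A is a knave if F is a knave" must be true — and it is.
C is a knave; "at most one of A, B, C, D, E, and F is a knight" is false, as required.
D (knave): "B is a knave" — false. ✓
E (knight): "it is not true that F is a knave" — true. ✓
As a knight, F's statement "E is a knight, and also D is a knave" should be true; it is.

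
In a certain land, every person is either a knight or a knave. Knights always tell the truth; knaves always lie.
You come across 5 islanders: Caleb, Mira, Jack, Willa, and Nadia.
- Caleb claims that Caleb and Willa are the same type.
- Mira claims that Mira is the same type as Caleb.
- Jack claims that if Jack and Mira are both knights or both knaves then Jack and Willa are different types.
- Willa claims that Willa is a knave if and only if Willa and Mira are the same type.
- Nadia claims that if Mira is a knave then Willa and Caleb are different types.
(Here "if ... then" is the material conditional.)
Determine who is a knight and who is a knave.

Caleb is a knight, Mira is a knave, Jack is a knight, Willa is a knight, and Nadia is a knave.

Caleb is a knight, so "Caleb and Willa are the same type" must be True — and it is.
Mira is a knave; "Mira is the same type as Caleb" is False, as required.
Jack (knight): "if Jack and Mira are both knights or both knaves then Jack and Willa are different types" — True. ✓
Willa is a knight; "Willa is a knave if and only if Willa and Mira are the same type" is True, as required.
Nadia is a knave, and the claim "if Mira is a knave then Willa and Caleb are different types" is indeed False.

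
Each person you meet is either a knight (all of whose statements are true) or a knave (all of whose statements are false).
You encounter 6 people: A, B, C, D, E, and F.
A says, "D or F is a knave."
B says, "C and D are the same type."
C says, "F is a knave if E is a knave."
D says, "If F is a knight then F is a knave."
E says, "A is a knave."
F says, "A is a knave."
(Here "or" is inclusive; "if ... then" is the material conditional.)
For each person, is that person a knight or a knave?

A (knight): "D or F is a knave" — true. ✓
Since B is a knight, "C and D are the same type" needs to be true, which holds.
C (knight): "F is a knave if E is a knave" — true. ✓
D (knight): "if F is a knight then F is a knave" — true. ✓
E is a knave, and the claim "A is a knave" is indeed false.
As a knave, F's statement "A is a knave" should be false; it is.

A is a knight, B is a knight, C is a knight, D is a knight, E is a knave, and F is a knave.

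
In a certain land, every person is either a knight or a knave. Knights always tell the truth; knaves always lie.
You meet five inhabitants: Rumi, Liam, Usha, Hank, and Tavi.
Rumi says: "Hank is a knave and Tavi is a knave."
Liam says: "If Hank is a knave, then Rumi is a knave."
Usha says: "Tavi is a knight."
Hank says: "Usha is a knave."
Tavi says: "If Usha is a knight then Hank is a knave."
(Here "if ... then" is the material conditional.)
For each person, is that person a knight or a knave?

Knights: Liam, Usha, and Tavi. Knaves: Rumi and Hank.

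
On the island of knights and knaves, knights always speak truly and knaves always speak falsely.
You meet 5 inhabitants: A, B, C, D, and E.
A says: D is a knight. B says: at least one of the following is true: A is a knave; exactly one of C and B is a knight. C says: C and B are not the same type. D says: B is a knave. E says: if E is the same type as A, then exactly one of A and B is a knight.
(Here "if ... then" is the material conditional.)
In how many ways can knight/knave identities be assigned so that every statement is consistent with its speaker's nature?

Consistent assignments:
  A=knight, B=knave, C=knave, D=knight, E=knight

1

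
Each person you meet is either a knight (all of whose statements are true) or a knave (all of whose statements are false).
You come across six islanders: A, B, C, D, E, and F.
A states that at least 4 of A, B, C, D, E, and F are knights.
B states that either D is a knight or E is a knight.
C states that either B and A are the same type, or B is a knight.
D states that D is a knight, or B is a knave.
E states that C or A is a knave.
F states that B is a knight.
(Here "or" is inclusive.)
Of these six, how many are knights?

5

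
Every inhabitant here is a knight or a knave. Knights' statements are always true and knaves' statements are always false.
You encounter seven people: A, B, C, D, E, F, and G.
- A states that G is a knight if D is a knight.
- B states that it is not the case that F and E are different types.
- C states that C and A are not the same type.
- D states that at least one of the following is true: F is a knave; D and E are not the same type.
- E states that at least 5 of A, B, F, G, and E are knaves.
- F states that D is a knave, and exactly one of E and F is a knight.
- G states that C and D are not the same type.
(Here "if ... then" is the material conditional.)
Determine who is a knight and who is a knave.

Since A is a knave, "G is a knight if D is a knight" needs to be False, which holds.
As a knight, B's statement "it is not the case that F and E are different types" should be true; it is.
As a knight, C's statement "C and A are not the same type" should be true; it is.
D is a knight, so "at least one of the following is true: F is a knave; D and E are not the same type" must be true — and it is.
E is a knave, so "at least 5 of A, B, F, G, and E are knaves" must be False — and it is.
F is a knave, and the claim "D is a knave, and exactly one of E and F is a knight" is indeed False.
Since G is a knave, "C and D are not the same type" needs to be False, which holds.

A is a knave, B is a knight, C is a knight, D is a knight, E is a knave, F is a knave, and G is a knave.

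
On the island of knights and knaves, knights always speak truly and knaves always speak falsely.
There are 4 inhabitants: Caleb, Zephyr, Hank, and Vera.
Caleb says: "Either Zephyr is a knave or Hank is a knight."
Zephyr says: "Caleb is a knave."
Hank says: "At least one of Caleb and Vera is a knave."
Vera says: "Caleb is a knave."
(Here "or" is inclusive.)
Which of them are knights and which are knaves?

Caleb is a knight, so "either Zephyr is a knave or Hank is a knight" must be true — and it is.
Since Zephyr is a knave, "Caleb is a knave" needs to be False, which holds.
Hank is a knight, so "at least one of Caleb and Vera is a knave" must be true — and it is.
As a knave, Vera's statement "Caleb is a knave" should be False; it is.

Knights: Caleb and Hank. Knaves: Zephyr and Vera.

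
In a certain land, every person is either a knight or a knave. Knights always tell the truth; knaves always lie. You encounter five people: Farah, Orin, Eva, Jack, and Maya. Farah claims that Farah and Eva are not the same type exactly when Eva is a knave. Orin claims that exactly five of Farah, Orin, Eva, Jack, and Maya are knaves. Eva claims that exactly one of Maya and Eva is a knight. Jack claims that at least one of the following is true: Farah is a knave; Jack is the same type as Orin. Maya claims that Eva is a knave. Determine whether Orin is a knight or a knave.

Consistent assignments: {Farah=knave, Orin=knave, Eva=knight, Jack=knight, Maya=knave}
In every consistent assignment, Orin is a knave.

Orin is a knave.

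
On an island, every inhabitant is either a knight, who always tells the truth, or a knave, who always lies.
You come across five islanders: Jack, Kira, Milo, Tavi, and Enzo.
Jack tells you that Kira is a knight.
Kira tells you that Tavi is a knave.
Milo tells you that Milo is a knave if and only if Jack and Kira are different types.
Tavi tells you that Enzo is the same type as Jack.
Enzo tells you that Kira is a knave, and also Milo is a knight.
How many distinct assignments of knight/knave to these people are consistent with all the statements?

Consistent assignments:
  Jack=knight, Kira=knight, Milo=knight, Tavi=knave, Enzo=knave
  Jack=knight, Kira=knight, Milo=knave, Tavi=knave, Enzo=knave
  Jack=knave, Kira=knave, Milo=knave, Tavi=knight, Enzo=knave

3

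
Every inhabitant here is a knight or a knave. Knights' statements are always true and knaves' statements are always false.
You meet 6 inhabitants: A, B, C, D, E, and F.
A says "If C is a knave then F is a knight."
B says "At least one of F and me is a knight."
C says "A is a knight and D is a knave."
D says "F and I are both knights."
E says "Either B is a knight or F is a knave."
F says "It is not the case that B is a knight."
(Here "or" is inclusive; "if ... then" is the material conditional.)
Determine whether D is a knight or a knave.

D is a knave.

Consistent assignments: {A=knight, B=knight, C=knight, D=knave, E=knight, F=knave}; {A=knave, B=knight, C=knave, D=knave, E=knight, F=knave}
In every consistent assignment, D is a knave.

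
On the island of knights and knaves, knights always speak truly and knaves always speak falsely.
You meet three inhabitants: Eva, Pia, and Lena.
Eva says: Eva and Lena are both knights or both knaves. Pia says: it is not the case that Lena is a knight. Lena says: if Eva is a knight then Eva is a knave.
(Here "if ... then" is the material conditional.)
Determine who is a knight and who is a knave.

Since Eva is a knave, "Eva and Lena are both knights or both knaves" needs to be False, which holds.
As a knave, Pia's statement "it is not the case that Lena is a knight" should be False; it is.
Lena (knight): "if Eva is a knight then Eva is a knave" — true. ✓

Knights: Lena. Knaves: Eva and Pia.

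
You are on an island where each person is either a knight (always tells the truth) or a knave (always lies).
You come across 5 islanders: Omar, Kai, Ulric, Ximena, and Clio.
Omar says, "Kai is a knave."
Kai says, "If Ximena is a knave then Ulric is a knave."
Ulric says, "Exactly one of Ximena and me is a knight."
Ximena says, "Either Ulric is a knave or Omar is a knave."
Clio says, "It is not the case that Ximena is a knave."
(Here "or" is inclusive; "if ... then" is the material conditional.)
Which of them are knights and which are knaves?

Knights: Omar and Ulric. Knaves: Kai, Ximena, and Clio.

As a knight, Omar's statement "Kai is a knave" should be true; it is.
Kai is a knave, so "if Ximena is a knave then Ulric is a knave" must be false — and it is.
Since Ulric is a knight, "exactly one of Ximena and me is a knight" needs to be true, which holds.
Ximena is a knave; "either Ulric is a knave or Omar is a knave" is false, as required.
Since Clio is a knave, "it is not the case that Ximena is a knave" needs to be false, which holds.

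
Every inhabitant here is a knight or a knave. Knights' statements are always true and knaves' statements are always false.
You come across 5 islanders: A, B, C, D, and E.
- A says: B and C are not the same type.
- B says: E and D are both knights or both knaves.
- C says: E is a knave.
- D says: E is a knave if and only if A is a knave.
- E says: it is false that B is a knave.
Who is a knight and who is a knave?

A is a knight, B is a knight, C is a knave, D is a knight, and E is a knight.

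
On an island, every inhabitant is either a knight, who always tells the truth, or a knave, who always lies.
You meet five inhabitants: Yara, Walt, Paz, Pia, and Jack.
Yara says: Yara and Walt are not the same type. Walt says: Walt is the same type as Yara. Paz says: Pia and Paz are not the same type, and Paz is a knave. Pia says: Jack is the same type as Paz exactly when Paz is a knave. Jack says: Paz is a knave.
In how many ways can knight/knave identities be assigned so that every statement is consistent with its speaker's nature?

Consistent assignments:
  Yara=knight, Walt=knave, Paz=knave, Pia=knave, Jack=knight

1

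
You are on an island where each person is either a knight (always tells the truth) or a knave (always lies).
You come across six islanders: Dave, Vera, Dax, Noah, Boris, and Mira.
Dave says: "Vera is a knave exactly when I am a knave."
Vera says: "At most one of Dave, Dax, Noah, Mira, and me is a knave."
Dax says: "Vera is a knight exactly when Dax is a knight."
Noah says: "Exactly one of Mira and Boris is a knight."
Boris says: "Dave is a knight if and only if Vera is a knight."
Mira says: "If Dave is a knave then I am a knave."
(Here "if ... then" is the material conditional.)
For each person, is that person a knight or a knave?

Since Dave is a knight, "Vera is a knave exactly when I am a knave" needs to be True, which holds.
Vera is a knight, and the claim "at most one of Dave, Dax, Noah, Mira, and me is a knave" is indeed True.
Dax (knight): "Vera is a knight exactly when Dax is a knight" — True. ✓
Noah is a knave, so "exactly one of Mira and Boris is a knight" must be false — and it is.
Boris (knight): "Dave is a knight if and only if Vera is a knight" — True. ✓
Mira is a knight; "if Dave is a knave then I am a knave" is True, as required.

Dave is a knight, Vera is a knight, Dax is a knight, Noah is a knave, Boris is a knight, and Mira is a knight.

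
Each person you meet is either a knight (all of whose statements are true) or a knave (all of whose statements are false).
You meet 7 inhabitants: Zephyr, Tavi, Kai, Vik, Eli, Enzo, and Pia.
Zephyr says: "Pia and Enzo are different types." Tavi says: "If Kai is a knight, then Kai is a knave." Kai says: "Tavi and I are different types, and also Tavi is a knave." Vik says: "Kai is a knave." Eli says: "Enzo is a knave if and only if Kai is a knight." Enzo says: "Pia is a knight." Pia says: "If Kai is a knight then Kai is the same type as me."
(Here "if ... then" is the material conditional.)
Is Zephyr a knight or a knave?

Zephyr is a knave.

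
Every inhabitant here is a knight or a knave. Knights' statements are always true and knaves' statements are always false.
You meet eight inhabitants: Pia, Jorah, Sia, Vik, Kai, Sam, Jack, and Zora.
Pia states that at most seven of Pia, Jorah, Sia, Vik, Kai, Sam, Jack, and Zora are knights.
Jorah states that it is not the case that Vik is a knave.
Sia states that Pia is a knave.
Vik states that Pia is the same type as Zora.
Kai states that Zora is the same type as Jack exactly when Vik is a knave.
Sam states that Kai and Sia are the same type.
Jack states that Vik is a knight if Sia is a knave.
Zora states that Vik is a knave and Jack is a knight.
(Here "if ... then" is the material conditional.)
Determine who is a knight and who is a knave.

Knights: Pia and Kai. Knaves: Jorah, Sia, Vik, Sam, Jack, and Zora.

Pia (knight): "at most seven of Pia, Jorah, Sia, Vik, Kai, Sam, Jack, and Zora are knights" — True. ✓
Jorah is a knave, and the claim "it is not the case that Vik is a knave" is indeed False.
Sia is a knave; "Pia is a knave" is False, as required.
Vik (knave): "Pia is the same type as Zora" — False. ✓
Kai is a knight, and the claim "Zora is the same type as Jack exactly when Vik is a knave" is indeed True.
Sam is a knave; "Kai and Sia are the same type" is False, as required.
Jack (knave): "Vik is a knight if Sia is a knave" — False. ✓
Since Zora is a knave, "Vik is a knave and Jack is a knight" needs to be False, which holds.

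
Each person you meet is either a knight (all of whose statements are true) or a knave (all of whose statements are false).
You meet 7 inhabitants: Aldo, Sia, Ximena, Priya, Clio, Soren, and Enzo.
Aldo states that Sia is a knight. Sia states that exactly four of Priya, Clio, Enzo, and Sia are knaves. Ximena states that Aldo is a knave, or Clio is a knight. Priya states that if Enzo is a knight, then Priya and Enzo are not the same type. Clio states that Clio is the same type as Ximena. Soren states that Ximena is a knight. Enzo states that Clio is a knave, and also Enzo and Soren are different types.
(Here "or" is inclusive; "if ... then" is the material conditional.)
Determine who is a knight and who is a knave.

Since Aldo is a knave, "Sia is a knight" needs to be false, which holds.
Sia (knave): "exactly four of Priya, Clio, Enzo, and Sia are knaves" — false. ✓
As a knight, Ximena's statement "Aldo is a knave, or Clio is a knight" should be True; it is.
As a knight, Priya's statement "if Enzo is a knight, then Priya and Enzo are not the same type" should be True; it is.
Clio is a knight, so "Clio is the same type as Ximena" must be True — and it is.
Since Soren is a knight, "Ximena is a knight" needs to be True, which holds.
Enzo (knave): "Clio is a knave, and also Enzo and Soren are different types" — false. ✓

Knights: Ximena, Priya, Clio, and Soren. Knaves: Aldo, Sia, and Enzo.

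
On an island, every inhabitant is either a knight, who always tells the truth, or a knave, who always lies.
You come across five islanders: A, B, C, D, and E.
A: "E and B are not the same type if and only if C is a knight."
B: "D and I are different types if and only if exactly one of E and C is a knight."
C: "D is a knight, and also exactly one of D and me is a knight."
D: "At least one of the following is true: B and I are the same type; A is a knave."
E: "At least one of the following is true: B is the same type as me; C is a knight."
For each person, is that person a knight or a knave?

A (knight): "E and B are not the same type if and only if C is a knight" — true. ✓
As a knight, B's statement "D and I are different types if and only if exactly one of E and C is a knight" should be true; it is.
C is a knave, and the claim "D is a knight, and also exactly one of D and me is a knight" is indeed false.
As a knave, D's statement "at least one of the following is true: B and I are the same type; A is a knave" should be false; it is.
E is a knight, and the claim "at least one of the following is true: B is the same type as me; C is a knight" is indeed true.

A is a knight, B is a knight, C is a knave, D is a knave, and E is a knight.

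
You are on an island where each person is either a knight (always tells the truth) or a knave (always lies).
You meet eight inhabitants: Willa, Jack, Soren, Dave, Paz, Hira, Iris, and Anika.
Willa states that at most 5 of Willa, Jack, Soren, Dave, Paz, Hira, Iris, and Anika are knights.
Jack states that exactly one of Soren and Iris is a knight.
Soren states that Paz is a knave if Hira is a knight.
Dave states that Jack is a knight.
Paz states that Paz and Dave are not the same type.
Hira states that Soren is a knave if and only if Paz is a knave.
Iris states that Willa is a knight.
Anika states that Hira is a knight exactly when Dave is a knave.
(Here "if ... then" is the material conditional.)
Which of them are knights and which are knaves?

Willa is a knight, Jack is a knave, Soren is a knight, Dave is a knave, Paz is a knave, Hira is a knave, Iris is a knight, and Anika is a knave.

Willa is a knight; "at most 5 of Willa, Jack, Soren, Dave, Paz, Hira, Iris, and Anika are knights" is true, as required.
Jack (knave): "exactly one of Soren and Iris is a knight" — False. ✓
Soren is a knight; "Paz is a knave if Hira is a knight" is true, as required.
As a knave, Dave's statement "Jack is a knight" should be False; it is.
Since Paz is a knave, "Paz and Dave are not the same type" needs to be False, which holds.
Hira (knave): "Soren is a knave if and only if Paz is a knave" — False. ✓
Iris is a knight; "Willa is a knight" is true, as required.
Anika (knave): "Hira is a knight exactly when Dave is a knave" — False. ✓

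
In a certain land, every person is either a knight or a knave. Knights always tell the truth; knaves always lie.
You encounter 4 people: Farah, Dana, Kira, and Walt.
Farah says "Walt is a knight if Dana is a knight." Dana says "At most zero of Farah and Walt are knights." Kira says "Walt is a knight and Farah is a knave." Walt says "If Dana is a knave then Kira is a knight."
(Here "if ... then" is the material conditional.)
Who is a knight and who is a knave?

Knights: Farah. Knaves: Dana, Kira, and Walt.

Farah is a knight, and the claim "Walt is a knight if Dana is a knight" is indeed True.
Dana is a knave, so "at most zero of Farah and Walt are knights" must be False — and it is.
Kira (knave): "Walt is a knight and Farah is a knave" — False. ✓
Since Walt is a knave, "if Dana is a knave then Kira is a knight" needs to be False, which holds.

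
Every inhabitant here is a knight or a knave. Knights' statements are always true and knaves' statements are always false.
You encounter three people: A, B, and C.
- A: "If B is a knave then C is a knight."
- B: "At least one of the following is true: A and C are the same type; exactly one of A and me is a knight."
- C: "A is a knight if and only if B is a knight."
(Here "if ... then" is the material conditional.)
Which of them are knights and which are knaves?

A is a knight; "if B is a knave then C is a knight" is true, as required.
B (knight): "at least one of the following is true: A and C are the same type; exactly one of A and me is a knight" — true. ✓
C (knight): "A is a knight if and only if B is a knight" — true. ✓

A is a knight, B is a knight, and C is a knight.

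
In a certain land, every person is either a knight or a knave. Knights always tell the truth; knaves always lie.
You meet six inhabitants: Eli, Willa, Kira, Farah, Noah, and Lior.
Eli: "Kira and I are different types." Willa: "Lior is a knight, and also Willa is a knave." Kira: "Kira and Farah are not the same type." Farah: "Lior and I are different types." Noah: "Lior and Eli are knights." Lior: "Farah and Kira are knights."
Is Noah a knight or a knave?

Noah is a knave.

Consistent assignments: {Eli=knight, Willa=knave, Kira=knave, Farah=knave, Noah=knave, Lior=knave}; {Eli=knave, Willa=knave, Kira=knave, Farah=knave, Noah=knave, Lior=knave}
In every consistent assignment, Noah is a knave.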